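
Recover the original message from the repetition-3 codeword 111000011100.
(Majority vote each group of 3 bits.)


Groups: 111, 000, 011, 100
Majority votes: 1010

1010


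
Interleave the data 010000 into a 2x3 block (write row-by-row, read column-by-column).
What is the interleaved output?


Matrix:
  010
  000
Read columns: 001000

001000


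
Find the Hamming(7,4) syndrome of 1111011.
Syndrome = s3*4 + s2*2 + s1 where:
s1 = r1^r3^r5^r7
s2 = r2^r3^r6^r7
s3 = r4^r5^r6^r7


s1=1, s2=0, s3=1

Syndrome = 5 (error at position 5)


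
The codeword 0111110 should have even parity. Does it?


Number of 1s: 5

No, parity error (5 ones)


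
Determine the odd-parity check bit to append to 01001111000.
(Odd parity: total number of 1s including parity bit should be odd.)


Number of 1s in data: 5
Parity bit: 0

0


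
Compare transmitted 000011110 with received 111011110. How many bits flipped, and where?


XOR: 111000000

3 error(s) at position(s): 0, 1, 2


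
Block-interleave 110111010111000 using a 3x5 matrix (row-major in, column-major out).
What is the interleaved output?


Matrix:
  11011
  10101
  11000
Read columns: 111101010100110

111101010100110


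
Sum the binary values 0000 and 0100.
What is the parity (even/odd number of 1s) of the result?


0000 = 0
0100 = 4
Sum = 4 = 100
1s count = 1

odd parity (1 ones in 100)


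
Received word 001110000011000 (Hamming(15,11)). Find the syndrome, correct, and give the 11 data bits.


Syndrome = 5: error at position 5

Data: 10000011000 (corrected bit 5)


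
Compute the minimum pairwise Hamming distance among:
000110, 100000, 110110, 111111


Comparing all pairs, minimum distance: 2
Can detect 1 errors, correct 0 errors

2


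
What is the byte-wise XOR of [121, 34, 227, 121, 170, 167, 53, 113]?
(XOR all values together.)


XOR chain: 121 ^ 34 ^ 227 ^ 121 ^ 170 ^ 167 ^ 53 ^ 113 = 136

136


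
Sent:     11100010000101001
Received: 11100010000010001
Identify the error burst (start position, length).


XOR: 00000000000111000

Burst at position 11, length 3


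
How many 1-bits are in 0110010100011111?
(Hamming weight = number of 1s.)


Counting 1s in 0110010100011111

9


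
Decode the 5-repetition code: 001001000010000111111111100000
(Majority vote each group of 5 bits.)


Groups: 00100, 10000, 10000, 11111, 11111, 00000
Majority votes: 000110

000110


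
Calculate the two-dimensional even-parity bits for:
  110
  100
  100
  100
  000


Row parities: 01110
Column parities: 010

Row P: 01110, Col P: 010, Corner: 1


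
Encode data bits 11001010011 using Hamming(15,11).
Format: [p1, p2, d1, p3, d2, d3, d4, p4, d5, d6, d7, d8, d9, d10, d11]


Parity bits: p1=1, p2=0, p3=1, p4=0

101110001010011


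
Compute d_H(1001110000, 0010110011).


XOR: 1011000011
Count of 1s: 5

5


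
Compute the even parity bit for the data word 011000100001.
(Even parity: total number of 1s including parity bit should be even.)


Number of 1s in data: 4
Parity bit: 0

0


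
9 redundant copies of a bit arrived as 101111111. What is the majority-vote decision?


Ones: 8 out of 9
Threshold: 5

1 (8/9 voted 1)


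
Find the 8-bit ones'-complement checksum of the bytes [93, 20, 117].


Sum = 230 mod 256 = 230
Complement = 25

25


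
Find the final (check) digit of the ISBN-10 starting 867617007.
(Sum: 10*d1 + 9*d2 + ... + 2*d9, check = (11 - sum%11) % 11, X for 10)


Weighted sum: 287
287 mod 11 = 1

Check digit: X


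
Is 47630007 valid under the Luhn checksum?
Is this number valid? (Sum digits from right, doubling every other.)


Luhn sum = 28
28 mod 10 = 8

Invalid (Luhn sum mod 10 = 8)


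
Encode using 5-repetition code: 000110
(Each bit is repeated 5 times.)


Each bit -> 5 copies

000000000000000111111111100000


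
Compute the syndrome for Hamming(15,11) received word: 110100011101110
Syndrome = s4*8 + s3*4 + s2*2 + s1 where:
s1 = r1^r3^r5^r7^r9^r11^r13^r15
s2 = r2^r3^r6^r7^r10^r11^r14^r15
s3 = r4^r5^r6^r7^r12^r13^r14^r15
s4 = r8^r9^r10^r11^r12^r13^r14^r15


s1=1, s2=1, s3=0, s4=0

Syndrome = 3 (error at position 3)


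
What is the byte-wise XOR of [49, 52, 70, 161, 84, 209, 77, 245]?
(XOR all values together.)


XOR chain: 49 ^ 52 ^ 70 ^ 161 ^ 84 ^ 209 ^ 77 ^ 245 = 223

223


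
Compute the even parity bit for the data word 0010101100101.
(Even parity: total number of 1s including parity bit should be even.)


Number of 1s in data: 6
Parity bit: 0

0


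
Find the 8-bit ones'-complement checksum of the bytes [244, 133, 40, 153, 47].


Sum = 617 mod 256 = 105
Complement = 150

150


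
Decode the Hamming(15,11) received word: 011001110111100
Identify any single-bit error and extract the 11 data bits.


Syndrome = 8: error at position 8

Data: 10110111100 (corrected bit 8)


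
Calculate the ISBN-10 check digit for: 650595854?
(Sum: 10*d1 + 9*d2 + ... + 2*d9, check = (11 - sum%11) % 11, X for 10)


Weighted sum: 274
274 mod 11 = 10

Check digit: 1


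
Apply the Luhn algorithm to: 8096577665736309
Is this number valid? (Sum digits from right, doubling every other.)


Luhn sum = 72
72 mod 10 = 2

Invalid (Luhn sum mod 10 = 2)


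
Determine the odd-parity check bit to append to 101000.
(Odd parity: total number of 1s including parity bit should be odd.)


Number of 1s in data: 2
Parity bit: 1

1


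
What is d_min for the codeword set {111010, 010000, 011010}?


Comparing all pairs, minimum distance: 1
Can detect 0 errors, correct 0 errors

1


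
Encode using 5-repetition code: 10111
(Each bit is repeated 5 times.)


Each bit -> 5 copies

1111100000111111111111111


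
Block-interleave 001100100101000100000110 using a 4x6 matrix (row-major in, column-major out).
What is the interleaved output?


Matrix:
  001100
  100101
  000100
  000110
Read columns: 010000001000111100010100

010000001000111100010100


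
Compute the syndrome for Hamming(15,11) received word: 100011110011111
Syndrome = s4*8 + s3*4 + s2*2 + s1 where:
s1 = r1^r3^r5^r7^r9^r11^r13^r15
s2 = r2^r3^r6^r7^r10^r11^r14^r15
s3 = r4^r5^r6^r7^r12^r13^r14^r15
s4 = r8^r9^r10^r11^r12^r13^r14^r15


s1=0, s2=1, s3=1, s4=0

Syndrome = 6 (error at position 6)


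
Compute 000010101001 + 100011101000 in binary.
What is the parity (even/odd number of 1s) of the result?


000010101001 = 169
100011101000 = 2280
Sum = 2449 = 100110010001
1s count = 5

odd parity (5 ones in 100110010001)


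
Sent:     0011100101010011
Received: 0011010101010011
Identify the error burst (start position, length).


XOR: 0000110000000000

Burst at position 4, length 2


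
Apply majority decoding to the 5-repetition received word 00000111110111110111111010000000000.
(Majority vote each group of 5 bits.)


Groups: 00000, 11111, 01111, 10111, 11101, 00000, 00000
Majority votes: 0111100

0111100


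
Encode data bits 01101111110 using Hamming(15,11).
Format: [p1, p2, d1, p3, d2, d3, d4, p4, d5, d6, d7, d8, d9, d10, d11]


Parity bits: p1=0, p2=0, p3=1, p4=0

000111001111110


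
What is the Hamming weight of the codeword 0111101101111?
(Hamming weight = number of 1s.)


Counting 1s in 0111101101111

10


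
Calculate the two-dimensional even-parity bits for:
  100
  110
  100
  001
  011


Row parities: 10110
Column parities: 100

Row P: 10110, Col P: 100, Corner: 1


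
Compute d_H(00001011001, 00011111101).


XOR: 00010100100
Count of 1s: 3

3


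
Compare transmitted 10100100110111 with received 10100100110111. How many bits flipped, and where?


XOR: 00000000000000

0 errors (received matches sent)


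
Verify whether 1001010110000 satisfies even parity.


Number of 1s: 5

No, parity error (5 ones)


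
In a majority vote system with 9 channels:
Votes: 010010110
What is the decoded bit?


Ones: 4 out of 9
Threshold: 5

0 (4/9 voted 1)


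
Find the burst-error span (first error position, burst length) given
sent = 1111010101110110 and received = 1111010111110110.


XOR: 0000000010000000

Burst at position 8, length 1


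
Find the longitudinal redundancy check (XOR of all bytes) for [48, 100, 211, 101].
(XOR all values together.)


XOR chain: 48 ^ 100 ^ 211 ^ 101 = 226

226


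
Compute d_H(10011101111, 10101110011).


XOR: 00110011100
Count of 1s: 5

5


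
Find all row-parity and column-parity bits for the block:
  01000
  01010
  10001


Row parities: 100
Column parities: 10011

Row P: 100, Col P: 10011, Corner: 1


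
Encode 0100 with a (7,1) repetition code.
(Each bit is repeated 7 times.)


Each bit -> 7 copies

0000000111111100000000000000


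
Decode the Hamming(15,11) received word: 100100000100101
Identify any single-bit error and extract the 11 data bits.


Syndrome = 13: error at position 13

Data: 00000100001 (corrected bit 13)


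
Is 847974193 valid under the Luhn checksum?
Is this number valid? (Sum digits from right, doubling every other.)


Luhn sum = 60
60 mod 10 = 0

Valid (Luhn sum mod 10 = 0)


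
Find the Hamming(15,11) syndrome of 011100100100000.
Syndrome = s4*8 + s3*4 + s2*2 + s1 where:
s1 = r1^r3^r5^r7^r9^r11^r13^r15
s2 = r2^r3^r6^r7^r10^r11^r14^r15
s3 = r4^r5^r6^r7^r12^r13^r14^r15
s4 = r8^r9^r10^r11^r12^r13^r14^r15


s1=0, s2=0, s3=0, s4=1

Syndrome = 8 (error at position 8)


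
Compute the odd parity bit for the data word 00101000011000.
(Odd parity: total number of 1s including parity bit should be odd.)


Number of 1s in data: 4
Parity bit: 1

1


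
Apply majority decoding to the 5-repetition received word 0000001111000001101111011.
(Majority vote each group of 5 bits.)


Groups: 00000, 01111, 00000, 11011, 11011
Majority votes: 01011

01011


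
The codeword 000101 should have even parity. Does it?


Number of 1s: 2

Yes, parity is correct (2 ones)


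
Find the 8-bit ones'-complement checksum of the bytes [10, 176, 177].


Sum = 363 mod 256 = 107
Complement = 148

148


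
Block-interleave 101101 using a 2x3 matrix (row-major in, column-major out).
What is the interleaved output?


Matrix:
  101
  101
Read columns: 110011

110011


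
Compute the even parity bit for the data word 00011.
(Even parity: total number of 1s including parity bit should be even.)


Number of 1s in data: 2
Parity bit: 0

0


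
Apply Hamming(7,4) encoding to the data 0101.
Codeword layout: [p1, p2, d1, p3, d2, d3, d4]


Parity bits: p1=0, p2=1, p3=0

0100101


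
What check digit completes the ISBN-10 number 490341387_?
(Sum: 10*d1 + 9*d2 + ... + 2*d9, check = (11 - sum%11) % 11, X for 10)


Weighted sum: 221
221 mod 11 = 1

Check digit: X


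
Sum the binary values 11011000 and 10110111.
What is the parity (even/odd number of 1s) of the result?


11011000 = 216
10110111 = 183
Sum = 399 = 110001111
1s count = 6

even parity (6 ones in 110001111)


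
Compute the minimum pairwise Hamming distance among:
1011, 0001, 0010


Comparing all pairs, minimum distance: 2
Can detect 1 errors, correct 0 errors

2


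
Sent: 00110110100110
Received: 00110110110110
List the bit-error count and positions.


XOR: 00000000010000

1 error(s) at position(s): 9


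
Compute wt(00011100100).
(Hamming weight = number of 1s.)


Counting 1s in 00011100100

4


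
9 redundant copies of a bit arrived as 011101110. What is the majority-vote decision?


Ones: 6 out of 9
Threshold: 5

1 (6/9 voted 1)


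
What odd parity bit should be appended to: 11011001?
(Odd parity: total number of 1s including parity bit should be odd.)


Number of 1s in data: 5
Parity bit: 0

0


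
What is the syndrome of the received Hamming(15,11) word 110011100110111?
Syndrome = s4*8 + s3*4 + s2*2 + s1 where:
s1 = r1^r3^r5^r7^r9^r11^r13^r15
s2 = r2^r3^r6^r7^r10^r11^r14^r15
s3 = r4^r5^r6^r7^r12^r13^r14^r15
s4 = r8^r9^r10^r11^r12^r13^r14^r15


s1=0, s2=1, s3=0, s4=1

Syndrome = 10 (error at position 10)


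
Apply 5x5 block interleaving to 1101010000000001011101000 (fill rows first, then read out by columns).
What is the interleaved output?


Matrix:
  11010
  10000
  00000
  10111
  01000
Read columns: 1101010001000101001000010

1101010001000101001000010


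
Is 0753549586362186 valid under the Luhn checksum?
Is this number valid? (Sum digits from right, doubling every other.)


Luhn sum = 73
73 mod 10 = 3

Invalid (Luhn sum mod 10 = 3)


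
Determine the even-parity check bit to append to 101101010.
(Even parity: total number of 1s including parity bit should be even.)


Number of 1s in data: 5
Parity bit: 1

1


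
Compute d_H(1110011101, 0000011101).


XOR: 1110000000
Count of 1s: 3

3


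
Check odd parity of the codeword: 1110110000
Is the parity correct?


Number of 1s: 5

Yes, parity is correct (5 ones)


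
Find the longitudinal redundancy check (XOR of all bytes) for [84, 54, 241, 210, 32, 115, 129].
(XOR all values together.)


XOR chain: 84 ^ 54 ^ 241 ^ 210 ^ 32 ^ 115 ^ 129 = 147

147


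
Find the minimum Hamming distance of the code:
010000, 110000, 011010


Comparing all pairs, minimum distance: 1
Can detect 0 errors, correct 0 errors

1


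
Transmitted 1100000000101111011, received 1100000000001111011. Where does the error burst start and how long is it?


XOR: 0000000000100000000

Burst at position 10, length 1


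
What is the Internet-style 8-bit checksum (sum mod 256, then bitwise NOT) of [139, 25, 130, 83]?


Sum = 377 mod 256 = 121
Complement = 134

134


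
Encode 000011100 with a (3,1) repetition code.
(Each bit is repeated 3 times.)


Each bit -> 3 copies

000000000000111111111000000


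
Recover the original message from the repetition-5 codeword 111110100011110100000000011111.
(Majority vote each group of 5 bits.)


Groups: 11111, 01000, 11110, 10000, 00000, 11111
Majority votes: 101001

101001


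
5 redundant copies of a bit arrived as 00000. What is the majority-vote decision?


Ones: 0 out of 5
Threshold: 3

0 (0/5 voted 1)


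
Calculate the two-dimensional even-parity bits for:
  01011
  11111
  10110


Row parities: 111
Column parities: 00010

Row P: 111, Col P: 00010, Corner: 1


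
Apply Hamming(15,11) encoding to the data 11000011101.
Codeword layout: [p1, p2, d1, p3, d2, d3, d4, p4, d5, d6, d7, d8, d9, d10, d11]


Parity bits: p1=1, p2=1, p3=0, p4=0

111010000011101


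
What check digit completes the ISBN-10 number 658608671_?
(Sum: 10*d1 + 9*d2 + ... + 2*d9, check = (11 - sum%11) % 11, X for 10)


Weighted sum: 298
298 mod 11 = 1

Check digit: X


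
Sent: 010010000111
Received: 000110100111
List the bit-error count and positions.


XOR: 010100100000

3 error(s) at position(s): 1, 3, 6


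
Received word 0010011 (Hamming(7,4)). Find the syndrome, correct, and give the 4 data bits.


Syndrome = 2: error at position 2

Data: 1011 (corrected bit 2)


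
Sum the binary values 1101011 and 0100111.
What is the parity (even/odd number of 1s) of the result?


1101011 = 107
0100111 = 39
Sum = 146 = 10010010
1s count = 3

odd parity (3 ones in 10010010)


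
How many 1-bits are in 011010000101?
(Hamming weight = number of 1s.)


Counting 1s in 011010000101

5


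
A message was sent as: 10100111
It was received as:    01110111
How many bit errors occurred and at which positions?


XOR: 11010000

3 error(s) at position(s): 0, 1, 3


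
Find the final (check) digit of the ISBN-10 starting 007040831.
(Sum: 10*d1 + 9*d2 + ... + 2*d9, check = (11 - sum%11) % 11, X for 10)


Weighted sum: 123
123 mod 11 = 2

Check digit: 9


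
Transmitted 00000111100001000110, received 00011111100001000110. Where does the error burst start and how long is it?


XOR: 00011000000000000000

Burst at position 3, length 2


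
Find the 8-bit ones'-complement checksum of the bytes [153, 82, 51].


Sum = 286 mod 256 = 30
Complement = 225

225


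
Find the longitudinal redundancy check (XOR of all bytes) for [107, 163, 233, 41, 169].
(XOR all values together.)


XOR chain: 107 ^ 163 ^ 233 ^ 41 ^ 169 = 161

161


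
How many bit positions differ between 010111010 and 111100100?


XOR: 101011110
Count of 1s: 6

6


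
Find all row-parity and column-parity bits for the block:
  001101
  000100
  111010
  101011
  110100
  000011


Row parities: 110010
Column parities: 101111

Row P: 110010, Col P: 101111, Corner: 1


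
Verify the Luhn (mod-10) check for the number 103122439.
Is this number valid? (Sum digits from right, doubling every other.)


Luhn sum = 31
31 mod 10 = 1

Invalid (Luhn sum mod 10 = 1)


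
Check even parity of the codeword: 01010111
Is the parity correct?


Number of 1s: 5

No, parity error (5 ones)


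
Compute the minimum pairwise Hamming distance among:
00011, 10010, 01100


Comparing all pairs, minimum distance: 2
Can detect 1 errors, correct 0 errors

2


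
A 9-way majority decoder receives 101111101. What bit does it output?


Ones: 7 out of 9
Threshold: 5

1 (7/9 voted 1)


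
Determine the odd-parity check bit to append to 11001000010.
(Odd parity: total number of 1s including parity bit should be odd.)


Number of 1s in data: 4
Parity bit: 1

1


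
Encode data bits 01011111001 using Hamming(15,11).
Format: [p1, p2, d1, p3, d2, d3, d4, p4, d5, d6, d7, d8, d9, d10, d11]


Parity bits: p1=1, p2=0, p3=0, p4=1

100010111111001


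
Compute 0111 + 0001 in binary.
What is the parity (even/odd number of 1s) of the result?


0111 = 7
0001 = 1
Sum = 8 = 1000
1s count = 1

odd parity (1 ones in 1000)


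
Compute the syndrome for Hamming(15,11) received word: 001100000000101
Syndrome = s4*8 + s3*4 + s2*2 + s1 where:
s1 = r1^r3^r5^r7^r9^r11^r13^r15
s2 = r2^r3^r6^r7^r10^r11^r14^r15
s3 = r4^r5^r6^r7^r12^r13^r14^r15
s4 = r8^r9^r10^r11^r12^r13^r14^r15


s1=1, s2=0, s3=1, s4=0

Syndrome = 5 (error at position 5)


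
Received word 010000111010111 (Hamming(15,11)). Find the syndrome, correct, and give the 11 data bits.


Syndrome = 3: error at position 3

Data: 10011010111 (corrected bit 3)


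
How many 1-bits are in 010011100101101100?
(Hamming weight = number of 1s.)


Counting 1s in 010011100101101100

9


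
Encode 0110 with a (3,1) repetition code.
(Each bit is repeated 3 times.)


Each bit -> 3 copies

000111111000


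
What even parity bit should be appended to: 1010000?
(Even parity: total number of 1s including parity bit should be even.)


Number of 1s in data: 2
Parity bit: 0

0


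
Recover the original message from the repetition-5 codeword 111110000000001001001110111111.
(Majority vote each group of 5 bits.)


Groups: 11111, 00000, 00001, 00100, 11101, 11111
Majority votes: 100011

100011


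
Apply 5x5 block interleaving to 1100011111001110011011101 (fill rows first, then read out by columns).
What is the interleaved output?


Matrix:
  11000
  11111
  00111
  00110
  11101
Read columns: 1100111001011110111001101

1100111001011110111001101


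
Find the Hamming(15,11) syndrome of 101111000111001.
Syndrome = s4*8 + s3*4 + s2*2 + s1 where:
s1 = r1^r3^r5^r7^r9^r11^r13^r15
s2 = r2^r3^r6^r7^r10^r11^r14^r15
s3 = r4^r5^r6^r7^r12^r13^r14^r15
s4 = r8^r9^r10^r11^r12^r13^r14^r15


s1=1, s2=1, s3=1, s4=0

Syndrome = 7 (error at position 7)


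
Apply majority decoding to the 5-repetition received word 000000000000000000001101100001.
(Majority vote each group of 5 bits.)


Groups: 00000, 00000, 00000, 00000, 11011, 00001
Majority votes: 000010

000010


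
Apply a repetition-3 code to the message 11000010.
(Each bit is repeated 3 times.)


Each bit -> 3 copies

111111000000000000111000


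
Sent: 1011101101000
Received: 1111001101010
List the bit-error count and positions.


XOR: 0100100000010

3 error(s) at position(s): 1, 4, 11


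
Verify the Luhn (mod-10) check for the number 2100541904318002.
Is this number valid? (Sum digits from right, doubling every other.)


Luhn sum = 41
41 mod 10 = 1

Invalid (Luhn sum mod 10 = 1)


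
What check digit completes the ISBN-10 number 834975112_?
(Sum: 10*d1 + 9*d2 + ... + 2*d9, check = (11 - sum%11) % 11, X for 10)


Weighted sum: 280
280 mod 11 = 5

Check digit: 6


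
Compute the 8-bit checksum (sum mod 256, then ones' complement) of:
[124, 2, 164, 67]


Sum = 357 mod 256 = 101
Complement = 154

154


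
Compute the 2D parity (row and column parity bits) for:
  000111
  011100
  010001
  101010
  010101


Row parities: 11011
Column parities: 110101

Row P: 11011, Col P: 110101, Corner: 0


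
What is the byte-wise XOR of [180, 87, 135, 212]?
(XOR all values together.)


XOR chain: 180 ^ 87 ^ 135 ^ 212 = 176

176


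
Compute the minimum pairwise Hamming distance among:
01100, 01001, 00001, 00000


Comparing all pairs, minimum distance: 1
Can detect 0 errors, correct 0 errors

1


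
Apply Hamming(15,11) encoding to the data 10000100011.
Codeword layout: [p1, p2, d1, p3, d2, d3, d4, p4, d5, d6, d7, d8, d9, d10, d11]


Parity bits: p1=0, p2=0, p3=0, p4=1

001000010100011


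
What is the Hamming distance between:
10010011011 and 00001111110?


XOR: 10011100101
Count of 1s: 6

6


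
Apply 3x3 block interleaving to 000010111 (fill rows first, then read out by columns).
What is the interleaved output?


Matrix:
  000
  010
  111
Read columns: 001011001

001011001


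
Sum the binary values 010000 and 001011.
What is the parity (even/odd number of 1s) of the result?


010000 = 16
001011 = 11
Sum = 27 = 11011
1s count = 4

even parity (4 ones in 11011)


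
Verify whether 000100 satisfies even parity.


Number of 1s: 1

No, parity error (1 ones)


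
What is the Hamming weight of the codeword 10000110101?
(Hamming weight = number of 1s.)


Counting 1s in 10000110101

5


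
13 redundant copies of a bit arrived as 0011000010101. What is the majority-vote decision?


Ones: 5 out of 13
Threshold: 7

0 (5/13 voted 1)


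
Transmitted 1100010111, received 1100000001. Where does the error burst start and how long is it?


XOR: 0000010110

Burst at position 5, length 4


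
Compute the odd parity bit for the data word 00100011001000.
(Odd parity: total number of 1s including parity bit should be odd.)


Number of 1s in data: 4
Parity bit: 1

1


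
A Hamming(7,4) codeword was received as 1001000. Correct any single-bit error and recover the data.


Syndrome = 5: error at position 5

Data: 0100 (corrected bit 5)


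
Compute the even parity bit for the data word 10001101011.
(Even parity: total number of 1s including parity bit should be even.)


Number of 1s in data: 6
Parity bit: 0

0


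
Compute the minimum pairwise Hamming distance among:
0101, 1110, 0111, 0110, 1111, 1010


Comparing all pairs, minimum distance: 1
Can detect 0 errors, correct 0 errors

1


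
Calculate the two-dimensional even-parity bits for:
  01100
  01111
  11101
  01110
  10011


Row parities: 00011
Column parities: 00011

Row P: 00011, Col P: 00011, Corner: 0


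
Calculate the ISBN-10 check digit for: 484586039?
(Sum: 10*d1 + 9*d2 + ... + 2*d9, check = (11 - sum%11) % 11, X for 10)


Weighted sum: 284
284 mod 11 = 9

Check digit: 2


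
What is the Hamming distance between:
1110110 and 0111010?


XOR: 1001100
Count of 1s: 3

3


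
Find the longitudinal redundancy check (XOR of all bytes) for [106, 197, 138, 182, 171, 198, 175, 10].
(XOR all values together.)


XOR chain: 106 ^ 197 ^ 138 ^ 182 ^ 171 ^ 198 ^ 175 ^ 10 = 91

91


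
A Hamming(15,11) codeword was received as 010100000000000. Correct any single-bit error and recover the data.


Syndrome = 6: error at position 6

Data: 00100000000 (corrected bit 6)


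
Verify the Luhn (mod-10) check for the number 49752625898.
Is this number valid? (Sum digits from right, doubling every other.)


Luhn sum = 54
54 mod 10 = 4

Invalid (Luhn sum mod 10 = 4)


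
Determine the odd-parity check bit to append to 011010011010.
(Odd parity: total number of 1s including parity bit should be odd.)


Number of 1s in data: 6
Parity bit: 1

1


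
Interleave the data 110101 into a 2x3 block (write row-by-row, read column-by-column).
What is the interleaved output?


Matrix:
  110
  101
Read columns: 111001

111001


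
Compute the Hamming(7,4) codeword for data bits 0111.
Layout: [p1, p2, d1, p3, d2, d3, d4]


Parity bits: p1=0, p2=0, p3=1

0001111


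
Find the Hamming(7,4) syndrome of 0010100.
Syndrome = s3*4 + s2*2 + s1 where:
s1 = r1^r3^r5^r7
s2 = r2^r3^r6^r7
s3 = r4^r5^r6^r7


s1=0, s2=1, s3=1

Syndrome = 6 (error at position 6)


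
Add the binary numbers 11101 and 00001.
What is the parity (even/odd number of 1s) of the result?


11101 = 29
00001 = 1
Sum = 30 = 11110
1s count = 4

even parity (4 ones in 11110)


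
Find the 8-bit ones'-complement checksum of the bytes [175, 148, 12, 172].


Sum = 507 mod 256 = 251
Complement = 4

4


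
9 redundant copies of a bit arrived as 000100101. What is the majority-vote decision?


Ones: 3 out of 9
Threshold: 5

0 (3/9 voted 1)


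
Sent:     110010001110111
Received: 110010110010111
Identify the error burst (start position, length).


XOR: 000000111100000

Burst at position 6, length 4


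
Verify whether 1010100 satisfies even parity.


Number of 1s: 3

No, parity error (3 ones)


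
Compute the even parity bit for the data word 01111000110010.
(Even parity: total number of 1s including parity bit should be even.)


Number of 1s in data: 7
Parity bit: 1

1


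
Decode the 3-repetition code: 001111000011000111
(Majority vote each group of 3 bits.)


Groups: 001, 111, 000, 011, 000, 111
Majority votes: 010101

010101


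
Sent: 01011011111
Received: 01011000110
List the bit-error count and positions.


XOR: 00000011001

3 error(s) at position(s): 6, 7, 10


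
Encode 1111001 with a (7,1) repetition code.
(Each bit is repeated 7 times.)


Each bit -> 7 copies

1111111111111111111111111111000000000000001111111


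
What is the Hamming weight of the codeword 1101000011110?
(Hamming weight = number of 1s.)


Counting 1s in 1101000011110

7


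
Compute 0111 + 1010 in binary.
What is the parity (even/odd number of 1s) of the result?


0111 = 7
1010 = 10
Sum = 17 = 10001
1s count = 2

even parity (2 ones in 10001)


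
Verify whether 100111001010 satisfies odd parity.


Number of 1s: 6

No, parity error (6 ones)


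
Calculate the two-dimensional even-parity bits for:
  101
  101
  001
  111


Row parities: 0011
Column parities: 110

Row P: 0011, Col P: 110, Corner: 0


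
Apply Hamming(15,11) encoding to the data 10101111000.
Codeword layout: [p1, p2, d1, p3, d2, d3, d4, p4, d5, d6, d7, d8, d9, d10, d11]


Parity bits: p1=1, p2=0, p3=0, p4=0

101001001111000


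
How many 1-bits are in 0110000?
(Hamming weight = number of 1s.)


Counting 1s in 0110000

2


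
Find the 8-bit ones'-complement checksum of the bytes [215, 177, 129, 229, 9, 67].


Sum = 826 mod 256 = 58
Complement = 197

197


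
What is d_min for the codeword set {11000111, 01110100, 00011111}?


Comparing all pairs, minimum distance: 4
Can detect 3 errors, correct 1 errors

4


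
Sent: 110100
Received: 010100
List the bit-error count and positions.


XOR: 100000

1 error(s) at position(s): 0


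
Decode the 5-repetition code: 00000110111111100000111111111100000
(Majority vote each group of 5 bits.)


Groups: 00000, 11011, 11111, 00000, 11111, 11111, 00000
Majority votes: 0110110

0110110


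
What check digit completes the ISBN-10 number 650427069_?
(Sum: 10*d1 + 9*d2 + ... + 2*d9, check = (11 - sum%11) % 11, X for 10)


Weighted sum: 216
216 mod 11 = 7

Check digit: 4


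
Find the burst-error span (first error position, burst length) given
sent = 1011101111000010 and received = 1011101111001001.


XOR: 0000000000001011

Burst at position 12, length 4


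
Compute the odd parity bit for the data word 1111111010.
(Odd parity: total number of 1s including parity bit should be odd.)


Number of 1s in data: 8
Parity bit: 1

1


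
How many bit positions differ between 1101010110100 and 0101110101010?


XOR: 1000100011110
Count of 1s: 6

6


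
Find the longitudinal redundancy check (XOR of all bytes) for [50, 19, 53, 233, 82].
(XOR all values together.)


XOR chain: 50 ^ 19 ^ 53 ^ 233 ^ 82 = 175

175


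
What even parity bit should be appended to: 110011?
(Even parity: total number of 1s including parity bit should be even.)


Number of 1s in data: 4
Parity bit: 0

0


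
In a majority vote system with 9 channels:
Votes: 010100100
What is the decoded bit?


Ones: 3 out of 9
Threshold: 5

0 (3/9 voted 1)


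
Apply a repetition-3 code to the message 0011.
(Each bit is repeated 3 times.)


Each bit -> 3 copies

000000111111


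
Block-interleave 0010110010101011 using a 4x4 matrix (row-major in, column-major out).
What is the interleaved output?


Matrix:
  0010
  1100
  1010
  1011
Read columns: 0111010010110001

0111010010110001


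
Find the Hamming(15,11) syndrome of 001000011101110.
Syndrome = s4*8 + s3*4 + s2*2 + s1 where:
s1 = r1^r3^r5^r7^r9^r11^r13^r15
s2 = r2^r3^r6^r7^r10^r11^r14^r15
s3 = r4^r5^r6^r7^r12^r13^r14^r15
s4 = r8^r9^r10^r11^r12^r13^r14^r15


s1=1, s2=1, s3=1, s4=0

Syndrome = 7 (error at position 7)


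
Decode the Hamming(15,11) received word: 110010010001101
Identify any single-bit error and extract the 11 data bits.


Syndrome = 0: no error detected

Data: 01000001101 (no errors)


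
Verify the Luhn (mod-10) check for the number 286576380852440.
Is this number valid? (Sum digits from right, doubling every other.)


Luhn sum = 64
64 mod 10 = 4

Invalid (Luhn sum mod 10 = 4)


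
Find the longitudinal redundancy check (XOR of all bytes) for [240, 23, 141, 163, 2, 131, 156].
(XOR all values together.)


XOR chain: 240 ^ 23 ^ 141 ^ 163 ^ 2 ^ 131 ^ 156 = 212

212


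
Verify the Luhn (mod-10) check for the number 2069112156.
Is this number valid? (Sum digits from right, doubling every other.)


Luhn sum = 31
31 mod 10 = 1

Invalid (Luhn sum mod 10 = 1)


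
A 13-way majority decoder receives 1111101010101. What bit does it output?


Ones: 9 out of 13
Threshold: 7

1 (9/13 voted 1)


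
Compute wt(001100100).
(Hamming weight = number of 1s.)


Counting 1s in 001100100

3


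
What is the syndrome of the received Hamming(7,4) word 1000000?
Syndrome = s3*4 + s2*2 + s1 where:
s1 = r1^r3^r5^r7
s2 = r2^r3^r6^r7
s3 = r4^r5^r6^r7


s1=1, s2=0, s3=0

Syndrome = 1 (error at position 1)


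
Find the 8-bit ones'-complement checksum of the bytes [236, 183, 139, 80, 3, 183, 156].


Sum = 980 mod 256 = 212
Complement = 43

43


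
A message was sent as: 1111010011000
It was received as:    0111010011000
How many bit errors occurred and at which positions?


XOR: 1000000000000

1 error(s) at position(s): 0


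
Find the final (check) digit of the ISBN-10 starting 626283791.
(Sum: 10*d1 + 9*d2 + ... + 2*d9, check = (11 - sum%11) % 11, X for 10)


Weighted sum: 260
260 mod 11 = 7

Check digit: 4


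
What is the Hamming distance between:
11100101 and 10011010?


XOR: 01111111
Count of 1s: 7

7


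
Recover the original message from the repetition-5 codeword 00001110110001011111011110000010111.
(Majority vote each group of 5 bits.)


Groups: 00001, 11011, 00010, 11111, 01111, 00000, 10111
Majority votes: 0101101

0101101


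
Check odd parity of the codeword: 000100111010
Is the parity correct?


Number of 1s: 5

Yes, parity is correct (5 ones)


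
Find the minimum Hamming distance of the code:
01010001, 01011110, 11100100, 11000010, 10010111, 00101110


Comparing all pairs, minimum distance: 3
Can detect 2 errors, correct 1 errors

3


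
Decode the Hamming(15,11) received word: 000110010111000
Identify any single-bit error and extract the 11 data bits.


Syndrome = 4: error at position 4

Data: 01000111000 (corrected bit 4)


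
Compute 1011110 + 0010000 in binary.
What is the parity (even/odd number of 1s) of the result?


1011110 = 94
0010000 = 16
Sum = 110 = 1101110
1s count = 5

odd parity (5 ones in 1101110)


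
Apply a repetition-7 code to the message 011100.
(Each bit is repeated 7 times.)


Each bit -> 7 copies

000000011111111111111111111100000000000000


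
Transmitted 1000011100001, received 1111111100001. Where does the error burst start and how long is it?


XOR: 0111100000000

Burst at position 1, length 4


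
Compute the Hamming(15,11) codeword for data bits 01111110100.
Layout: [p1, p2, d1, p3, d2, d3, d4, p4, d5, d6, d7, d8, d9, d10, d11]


Parity bits: p1=1, p2=0, p3=0, p4=0

100011101110100


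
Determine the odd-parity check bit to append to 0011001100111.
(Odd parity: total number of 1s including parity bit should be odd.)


Number of 1s in data: 7
Parity bit: 0

0


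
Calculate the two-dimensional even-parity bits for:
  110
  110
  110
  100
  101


Row parities: 00010
Column parities: 111

Row P: 00010, Col P: 111, Corner: 1


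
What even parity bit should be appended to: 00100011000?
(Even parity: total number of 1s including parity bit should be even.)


Number of 1s in data: 3
Parity bit: 1

1


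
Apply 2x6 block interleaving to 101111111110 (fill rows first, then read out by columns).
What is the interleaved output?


Matrix:
  101111
  111110
Read columns: 110111111110

110111111110


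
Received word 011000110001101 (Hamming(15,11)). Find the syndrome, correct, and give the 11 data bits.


Syndrome = 0: no error detected

Data: 10010001101 (no errors)


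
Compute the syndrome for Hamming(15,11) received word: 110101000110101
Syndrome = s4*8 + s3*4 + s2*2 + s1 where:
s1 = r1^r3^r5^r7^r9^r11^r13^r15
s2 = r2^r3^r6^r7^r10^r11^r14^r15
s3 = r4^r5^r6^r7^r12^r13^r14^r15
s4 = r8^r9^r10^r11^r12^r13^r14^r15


s1=0, s2=1, s3=0, s4=0

Syndrome = 2 (error at position 2)


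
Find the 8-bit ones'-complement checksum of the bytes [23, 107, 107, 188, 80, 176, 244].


Sum = 925 mod 256 = 157
Complement = 98

98


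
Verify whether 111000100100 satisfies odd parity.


Number of 1s: 5

Yes, parity is correct (5 ones)


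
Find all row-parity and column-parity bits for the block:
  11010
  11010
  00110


Row parities: 110
Column parities: 00110

Row P: 110, Col P: 00110, Corner: 0


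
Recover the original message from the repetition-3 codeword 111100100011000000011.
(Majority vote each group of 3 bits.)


Groups: 111, 100, 100, 011, 000, 000, 011
Majority votes: 1001001

1001001


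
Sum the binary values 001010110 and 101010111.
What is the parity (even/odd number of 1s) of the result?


001010110 = 86
101010111 = 343
Sum = 429 = 110101101
1s count = 6

even parity (6 ones in 110101101)


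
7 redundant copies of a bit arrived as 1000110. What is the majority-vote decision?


Ones: 3 out of 7
Threshold: 4

0 (3/7 voted 1)


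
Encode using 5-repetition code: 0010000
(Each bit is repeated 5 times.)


Each bit -> 5 copies

00000000001111100000000000000000000


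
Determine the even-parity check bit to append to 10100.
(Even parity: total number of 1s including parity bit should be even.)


Number of 1s in data: 2
Parity bit: 0

0


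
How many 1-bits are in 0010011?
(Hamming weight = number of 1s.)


Counting 1s in 0010011

3


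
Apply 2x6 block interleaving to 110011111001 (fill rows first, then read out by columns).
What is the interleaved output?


Matrix:
  110011
  111001
Read columns: 111101001011

111101001011


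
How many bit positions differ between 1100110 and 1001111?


XOR: 0101001
Count of 1s: 3

3


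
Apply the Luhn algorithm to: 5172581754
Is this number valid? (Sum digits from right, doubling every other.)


Luhn sum = 32
32 mod 10 = 2

Invalid (Luhn sum mod 10 = 2)


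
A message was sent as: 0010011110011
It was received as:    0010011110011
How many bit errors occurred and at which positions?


XOR: 0000000000000

0 errors (received matches sent)


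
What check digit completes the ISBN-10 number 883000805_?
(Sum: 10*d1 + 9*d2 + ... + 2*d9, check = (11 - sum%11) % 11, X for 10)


Weighted sum: 218
218 mod 11 = 9

Check digit: 2


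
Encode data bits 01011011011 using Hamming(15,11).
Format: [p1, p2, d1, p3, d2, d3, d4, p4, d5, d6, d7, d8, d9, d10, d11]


Parity bits: p1=1, p2=0, p3=1, p4=1

100110111011011


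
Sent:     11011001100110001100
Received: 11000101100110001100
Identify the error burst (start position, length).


XOR: 00011100000000000000

Burst at position 3, length 3


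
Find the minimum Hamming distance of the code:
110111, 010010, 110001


Comparing all pairs, minimum distance: 2
Can detect 1 errors, correct 0 errors

2


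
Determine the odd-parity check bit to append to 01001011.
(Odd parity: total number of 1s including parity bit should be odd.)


Number of 1s in data: 4
Parity bit: 1

1


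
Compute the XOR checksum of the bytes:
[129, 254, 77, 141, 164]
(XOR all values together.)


XOR chain: 129 ^ 254 ^ 77 ^ 141 ^ 164 = 27

27


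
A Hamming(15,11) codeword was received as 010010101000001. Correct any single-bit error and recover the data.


Syndrome = 6: error at position 6

Data: 01111000001 (corrected bit 6)


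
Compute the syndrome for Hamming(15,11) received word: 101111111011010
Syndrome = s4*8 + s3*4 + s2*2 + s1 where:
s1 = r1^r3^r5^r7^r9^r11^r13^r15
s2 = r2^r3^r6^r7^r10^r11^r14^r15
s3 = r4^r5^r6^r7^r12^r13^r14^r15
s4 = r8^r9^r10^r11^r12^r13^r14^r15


s1=0, s2=1, s3=0, s4=1

Syndrome = 10 (error at position 10)


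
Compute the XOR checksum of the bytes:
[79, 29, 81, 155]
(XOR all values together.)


XOR chain: 79 ^ 29 ^ 81 ^ 155 = 152

152


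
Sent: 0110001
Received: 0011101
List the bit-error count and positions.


XOR: 0101100

3 error(s) at position(s): 1, 3, 4


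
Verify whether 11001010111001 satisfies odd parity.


Number of 1s: 8

No, parity error (8 ones)


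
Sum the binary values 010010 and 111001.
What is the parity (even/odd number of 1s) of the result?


010010 = 18
111001 = 57
Sum = 75 = 1001011
1s count = 4

even parity (4 ones in 1001011)


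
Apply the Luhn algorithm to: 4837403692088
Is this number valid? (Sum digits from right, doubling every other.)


Luhn sum = 57
57 mod 10 = 7

Invalid (Luhn sum mod 10 = 7)


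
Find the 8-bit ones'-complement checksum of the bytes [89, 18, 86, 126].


Sum = 319 mod 256 = 63
Complement = 192

192


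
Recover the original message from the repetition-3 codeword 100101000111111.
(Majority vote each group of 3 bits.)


Groups: 100, 101, 000, 111, 111
Majority votes: 01011

01011


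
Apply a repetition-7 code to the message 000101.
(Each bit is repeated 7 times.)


Each bit -> 7 copies

000000000000000000000111111100000001111111


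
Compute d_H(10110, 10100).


XOR: 00010
Count of 1s: 1

1


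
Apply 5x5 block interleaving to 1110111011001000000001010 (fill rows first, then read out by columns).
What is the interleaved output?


Matrix:
  11101
  11011
  00100
  00000
  01010
Read columns: 1100011001101000100111000

1100011001101000100111000


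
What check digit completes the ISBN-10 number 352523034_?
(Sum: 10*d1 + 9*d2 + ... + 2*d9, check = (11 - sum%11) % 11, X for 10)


Weighted sum: 170
170 mod 11 = 5

Check digit: 6
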